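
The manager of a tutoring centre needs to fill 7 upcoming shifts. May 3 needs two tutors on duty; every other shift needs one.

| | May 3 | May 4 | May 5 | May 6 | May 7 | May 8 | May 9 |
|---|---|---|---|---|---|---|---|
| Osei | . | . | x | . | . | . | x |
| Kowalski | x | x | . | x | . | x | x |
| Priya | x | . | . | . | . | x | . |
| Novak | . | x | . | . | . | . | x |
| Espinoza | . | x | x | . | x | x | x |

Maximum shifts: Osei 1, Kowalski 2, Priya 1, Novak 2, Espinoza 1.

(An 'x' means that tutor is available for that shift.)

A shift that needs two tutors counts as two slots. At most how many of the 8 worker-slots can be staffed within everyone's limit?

7

Total capacity across all tutors is 1+2+1+2+1 = 7, and 8 slots are needed, so at most 7 can be filled.
An assignment achieving 7: May 3→Kowalski+Priya, May 4→Novak, May 5→Osei, May 6→Kowalski, May 7→Espinoza, May 9→Novak.
Loads: Osei 1/1, Kowalski 2/2, Priya 1/1, Novak 2/2, Espinoza 1/1.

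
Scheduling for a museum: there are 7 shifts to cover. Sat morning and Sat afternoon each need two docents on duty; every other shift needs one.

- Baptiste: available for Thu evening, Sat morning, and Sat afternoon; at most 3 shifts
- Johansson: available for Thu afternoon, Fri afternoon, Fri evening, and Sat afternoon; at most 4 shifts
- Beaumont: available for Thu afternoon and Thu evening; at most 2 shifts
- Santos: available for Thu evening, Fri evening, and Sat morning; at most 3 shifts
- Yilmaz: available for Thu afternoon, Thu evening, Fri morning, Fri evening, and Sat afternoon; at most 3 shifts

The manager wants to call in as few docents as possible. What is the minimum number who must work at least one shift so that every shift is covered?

4

9 slots to fill and no one can take more than 4, so at least ⌈9/4⌉ = 3 docents are needed.
Shifts {Fri morning, Fri afternoon, Sat morning} need 4 slots, but among the docents available for them (Baptiste, Johansson, Santos, and Yilmaz) any 3 together supply at most 3. So 3 docents are not enough.
Baptiste, Johansson, Santos, and Yilmaz alone can cover everything: Thu afternoon→Johansson, Thu evening→Baptiste, Fri morning→Yilmaz, Fri afternoon→Johansson, Fri evening→Johansson, Sat morning→Baptiste+Santos, Sat afternoon→Baptiste+Johansson.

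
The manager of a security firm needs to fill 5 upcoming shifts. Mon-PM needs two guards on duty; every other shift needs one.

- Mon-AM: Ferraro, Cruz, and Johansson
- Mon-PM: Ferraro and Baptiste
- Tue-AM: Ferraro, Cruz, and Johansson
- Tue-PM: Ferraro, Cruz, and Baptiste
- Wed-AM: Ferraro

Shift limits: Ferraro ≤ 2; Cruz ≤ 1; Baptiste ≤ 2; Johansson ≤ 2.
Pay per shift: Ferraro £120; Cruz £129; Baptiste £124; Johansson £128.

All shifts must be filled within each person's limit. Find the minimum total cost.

Mon-PM can only be covered by Ferraro and Baptiste, so that assignment is forced.
Wed-AM can only be covered by Ferraro, so that assignment is forced.
Picking the cheapest available guard for each shift independently would cost £724, but that ignores the shift limits.
An optimal schedule: Mon-AM→Johansson, Mon-PM→Ferraro+Baptiste, Tue-AM→Johansson, Tue-PM→Baptiste, Wed-AM→Ferraro.
Total: 128 + 120 + 124 + 128 + 124 + 120 = £744.

£744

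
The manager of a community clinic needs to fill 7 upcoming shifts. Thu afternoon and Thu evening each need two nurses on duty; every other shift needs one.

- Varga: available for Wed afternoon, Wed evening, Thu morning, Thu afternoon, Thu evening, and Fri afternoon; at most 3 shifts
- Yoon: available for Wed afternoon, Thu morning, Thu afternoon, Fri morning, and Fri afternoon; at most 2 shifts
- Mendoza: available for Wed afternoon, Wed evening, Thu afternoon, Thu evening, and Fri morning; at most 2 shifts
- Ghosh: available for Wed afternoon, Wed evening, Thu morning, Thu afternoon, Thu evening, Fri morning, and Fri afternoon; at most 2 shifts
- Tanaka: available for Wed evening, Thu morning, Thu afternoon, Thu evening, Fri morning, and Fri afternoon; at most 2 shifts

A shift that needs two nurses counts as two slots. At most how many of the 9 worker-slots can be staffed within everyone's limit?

Total capacity across all nurses is 3+2+2+2+2 = 11, and 9 slots are needed, so at most 9 can be filled.
An assignment achieving 9: Wed afternoon→Varga, Wed evening→Varga, Thu morning→Varga, Thu afternoon→Mendoza+Ghosh, Thu evening→Mendoza+Ghosh, Fri morning→Yoon, Fri afternoon→Yoon.
Loads: Varga 3/3, Yoon 2/2, Mendoza 2/2, Ghosh 2/2, Tanaka 0/2.

9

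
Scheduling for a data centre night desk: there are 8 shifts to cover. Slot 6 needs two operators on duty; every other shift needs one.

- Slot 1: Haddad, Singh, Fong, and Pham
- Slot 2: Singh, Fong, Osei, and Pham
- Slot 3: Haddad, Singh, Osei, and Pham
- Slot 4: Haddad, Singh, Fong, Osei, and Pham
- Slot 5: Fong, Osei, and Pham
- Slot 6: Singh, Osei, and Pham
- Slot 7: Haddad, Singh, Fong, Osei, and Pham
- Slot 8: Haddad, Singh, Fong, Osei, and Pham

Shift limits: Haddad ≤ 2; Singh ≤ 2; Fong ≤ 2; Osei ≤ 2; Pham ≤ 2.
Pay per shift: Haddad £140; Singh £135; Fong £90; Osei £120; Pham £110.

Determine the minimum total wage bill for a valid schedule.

Picking the cheapest available operator for each shift independently would cost £880, but that ignores the shift limits.
An optimal schedule: Slot 1→Fong, Slot 2→Pham, Slot 3→Osei, Slot 4→Singh, Slot 5→Fong, Slot 6→Pham+Osei, Slot 7→Singh, Slot 8→Haddad.
Total: 90 + 110 + 120 + 135 + 90 + 110 + 120 + 135 + 140 = £1050.

£1050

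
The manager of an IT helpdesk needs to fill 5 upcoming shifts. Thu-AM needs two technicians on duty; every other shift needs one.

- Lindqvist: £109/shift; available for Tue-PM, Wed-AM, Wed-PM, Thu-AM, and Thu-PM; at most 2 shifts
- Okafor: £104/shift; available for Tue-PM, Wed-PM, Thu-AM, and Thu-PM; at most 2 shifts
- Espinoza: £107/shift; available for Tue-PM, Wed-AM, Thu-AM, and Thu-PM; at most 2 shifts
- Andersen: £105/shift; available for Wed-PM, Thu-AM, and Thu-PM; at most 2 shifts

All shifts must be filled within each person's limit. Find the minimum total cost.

Picking the cheapest available technician for each shift independently would cost £628, but that ignores the shift limits.
An optimal schedule: Tue-PM→Okafor, Wed-AM→Espinoza, Wed-PM→Okafor, Thu-AM→Andersen+Espinoza, Thu-PM→Andersen.
Total: 104 + 107 + 104 + 105 + 107 + 105 = £632.

£632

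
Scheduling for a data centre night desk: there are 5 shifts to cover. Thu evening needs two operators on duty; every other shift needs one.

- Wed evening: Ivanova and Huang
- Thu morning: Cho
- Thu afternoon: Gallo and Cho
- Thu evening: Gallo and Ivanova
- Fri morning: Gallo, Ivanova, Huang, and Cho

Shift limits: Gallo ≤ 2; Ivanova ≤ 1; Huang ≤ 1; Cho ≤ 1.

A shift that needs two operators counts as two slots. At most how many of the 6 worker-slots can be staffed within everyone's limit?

5

Total capacity across all operators is 2+1+1+1 = 5, and 6 slots are needed, so at most 5 can be filled.
An assignment achieving 5: Wed evening→Ivanova, Thu morning→Cho, Thu afternoon→Gallo, Thu evening→Gallo, Fri morning→Huang.
Loads: Gallo 2/2, Ivanova 1/1, Huang 1/1, Cho 1/1.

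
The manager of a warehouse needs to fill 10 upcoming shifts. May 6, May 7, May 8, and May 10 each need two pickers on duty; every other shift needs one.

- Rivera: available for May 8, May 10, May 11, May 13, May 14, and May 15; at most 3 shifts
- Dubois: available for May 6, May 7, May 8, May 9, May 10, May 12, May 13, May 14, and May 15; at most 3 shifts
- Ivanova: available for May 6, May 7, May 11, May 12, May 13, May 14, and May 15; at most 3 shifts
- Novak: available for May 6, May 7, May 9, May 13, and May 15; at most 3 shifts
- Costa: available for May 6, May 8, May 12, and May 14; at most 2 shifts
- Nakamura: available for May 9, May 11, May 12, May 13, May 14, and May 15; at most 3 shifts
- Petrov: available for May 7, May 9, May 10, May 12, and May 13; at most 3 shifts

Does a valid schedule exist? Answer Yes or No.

One valid schedule: May 6→Novak+Costa, May 7→Novak+Petrov, May 8→Rivera+Dubois, May 9→Dubois, May 10→Rivera+Dubois, May 11→Rivera, May 12→Ivanova, May 13→Novak, May 14→Ivanova, May 15→Ivanova.
Loads: Rivera 3/3, Dubois 3/3, Ivanova 3/3, Novak 3/3, Costa 1/2, Nakamura 0/3, Petrov 1/3 — all within limits.

Yes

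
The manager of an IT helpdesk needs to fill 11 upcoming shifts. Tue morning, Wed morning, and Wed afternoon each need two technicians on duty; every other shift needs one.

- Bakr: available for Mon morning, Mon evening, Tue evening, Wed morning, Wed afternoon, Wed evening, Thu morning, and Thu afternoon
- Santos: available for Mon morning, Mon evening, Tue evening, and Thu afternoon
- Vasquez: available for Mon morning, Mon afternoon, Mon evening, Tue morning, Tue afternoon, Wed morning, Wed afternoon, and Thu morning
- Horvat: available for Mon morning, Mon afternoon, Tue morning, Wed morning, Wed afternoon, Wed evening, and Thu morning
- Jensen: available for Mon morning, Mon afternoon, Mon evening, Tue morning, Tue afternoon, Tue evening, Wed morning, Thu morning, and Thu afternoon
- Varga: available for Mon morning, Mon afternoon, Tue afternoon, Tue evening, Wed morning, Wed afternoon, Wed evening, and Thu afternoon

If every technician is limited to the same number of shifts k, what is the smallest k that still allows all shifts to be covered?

3

With 6 technicians and 14 worker-slots to fill, someone must work at least ⌈14/6⌉ = 3 shifts, so k ≥ 3.
k = 3 works: Mon morning→Santos, Mon afternoon→Vasquez, Mon evening→Bakr, Tue morning→Vasquez+Horvat, Tue afternoon→Vasquez, Tue evening→Bakr, Wed morning→Jensen+Varga, Wed afternoon→Horvat+Varga, Wed evening→Bakr, Thu morning→Horvat, Thu afternoon→Santos.
Loads: Bakr 3, Santos 2, Vasquez 3, Horvat 3, Jensen 1, Varga 2 — all ≤ 3.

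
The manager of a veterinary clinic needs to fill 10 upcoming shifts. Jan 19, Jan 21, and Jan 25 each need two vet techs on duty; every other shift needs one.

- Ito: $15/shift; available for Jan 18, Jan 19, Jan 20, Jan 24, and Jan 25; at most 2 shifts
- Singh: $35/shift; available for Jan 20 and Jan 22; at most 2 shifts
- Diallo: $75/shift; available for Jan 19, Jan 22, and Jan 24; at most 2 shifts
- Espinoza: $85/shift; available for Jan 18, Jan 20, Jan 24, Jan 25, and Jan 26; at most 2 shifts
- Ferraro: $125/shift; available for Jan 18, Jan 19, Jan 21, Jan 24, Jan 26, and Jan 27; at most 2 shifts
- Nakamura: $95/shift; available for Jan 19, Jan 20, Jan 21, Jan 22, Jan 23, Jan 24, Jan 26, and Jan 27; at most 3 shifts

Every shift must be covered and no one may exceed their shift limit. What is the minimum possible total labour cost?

Jan 21 can only be covered by Ferraro and Nakamura, so that assignment is forced.
Jan 23 can only be covered by Nakamura, so that assignment is forced.
Jan 25 can only be covered by Ito and Espinoza, so that assignment is forced.
Picking the cheapest available vet tech for each shift independently would cost $765, but that ignores the shift limits.
An optimal schedule: Jan 18→Ito, Jan 19→Diallo+Nakamura, Jan 20→Singh, Jan 21→Ferraro+Nakamura, Jan 22→Singh, Jan 23→Nakamura, Jan 24→Diallo, Jan 25→Ito+Espinoza, Jan 26→Espinoza, Jan 27→Ferraro.
Total: 15 + 75 + 95 + 35 + 125 + 95 + 35 + 95 + 75 + 15 + 85 + 85 + 125 = $955.

$955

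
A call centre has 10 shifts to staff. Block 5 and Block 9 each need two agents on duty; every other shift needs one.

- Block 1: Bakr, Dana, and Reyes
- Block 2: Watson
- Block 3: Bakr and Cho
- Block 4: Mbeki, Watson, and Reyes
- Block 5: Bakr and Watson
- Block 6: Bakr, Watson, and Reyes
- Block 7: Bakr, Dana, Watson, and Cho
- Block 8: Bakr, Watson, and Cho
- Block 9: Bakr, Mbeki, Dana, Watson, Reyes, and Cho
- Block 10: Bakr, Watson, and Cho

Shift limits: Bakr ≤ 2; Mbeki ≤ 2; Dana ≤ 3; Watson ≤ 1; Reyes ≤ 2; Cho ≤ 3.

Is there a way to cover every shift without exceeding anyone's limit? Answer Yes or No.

No

Total capacity is 13 and 12 slots are needed, so capacity alone doesn't rule it out.
Shifts {Block 2, Block 5} need 3 worker-slots in total, but the agents available for any of those shifts (Bakr and Watson) can supply at most 2 among them. So no valid schedule exists.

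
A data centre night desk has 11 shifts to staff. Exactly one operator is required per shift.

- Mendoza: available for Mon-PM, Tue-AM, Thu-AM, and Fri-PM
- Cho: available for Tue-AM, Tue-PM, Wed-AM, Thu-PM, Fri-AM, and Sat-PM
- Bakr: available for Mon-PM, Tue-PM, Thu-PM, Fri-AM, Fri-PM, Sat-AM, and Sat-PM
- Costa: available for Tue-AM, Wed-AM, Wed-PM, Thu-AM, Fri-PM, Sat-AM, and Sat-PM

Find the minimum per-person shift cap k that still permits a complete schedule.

3

With 4 operators and 11 worker-slots to fill, someone must work at least ⌈11/4⌉ = 3 shifts, so k ≥ 3.
k = 3 works: Mon-PM→Mendoza, Tue-AM→Mendoza, Tue-PM→Cho, Wed-AM→Cho, Wed-PM→Costa, Thu-AM→Mendoza, Thu-PM→Cho, Fri-AM→Bakr, Fri-PM→Bakr, Sat-AM→Bakr, Sat-PM→Costa.
Loads: Mendoza 3, Cho 3, Bakr 3, Costa 2 — all ≤ 3.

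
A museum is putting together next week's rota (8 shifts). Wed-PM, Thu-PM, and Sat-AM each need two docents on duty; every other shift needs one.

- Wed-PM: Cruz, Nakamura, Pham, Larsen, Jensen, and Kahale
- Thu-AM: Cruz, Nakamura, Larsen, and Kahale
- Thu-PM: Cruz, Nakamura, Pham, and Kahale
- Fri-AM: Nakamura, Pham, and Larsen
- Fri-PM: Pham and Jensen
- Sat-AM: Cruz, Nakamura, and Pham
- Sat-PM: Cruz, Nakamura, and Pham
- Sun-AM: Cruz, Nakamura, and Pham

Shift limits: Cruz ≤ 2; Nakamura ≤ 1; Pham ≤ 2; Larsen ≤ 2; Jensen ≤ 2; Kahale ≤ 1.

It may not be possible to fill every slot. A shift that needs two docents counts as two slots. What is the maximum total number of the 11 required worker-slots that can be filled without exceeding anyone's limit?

10

Total capacity across all docents is 2+1+2+2+2+1 = 10, and 11 slots are needed, so at most 10 can be filled.
An assignment achieving 10: Wed-PM→Larsen+Jensen, Thu-AM→Larsen, Thu-PM→Kahale, Fri-AM→Nakamura, Fri-PM→Jensen, Sat-AM→Cruz+Pham, Sat-PM→Cruz, Sun-AM→Pham.
Loads: Cruz 2/2, Nakamura 1/1, Pham 2/2, Larsen 2/2, Jensen 2/2, Kahale 1/1.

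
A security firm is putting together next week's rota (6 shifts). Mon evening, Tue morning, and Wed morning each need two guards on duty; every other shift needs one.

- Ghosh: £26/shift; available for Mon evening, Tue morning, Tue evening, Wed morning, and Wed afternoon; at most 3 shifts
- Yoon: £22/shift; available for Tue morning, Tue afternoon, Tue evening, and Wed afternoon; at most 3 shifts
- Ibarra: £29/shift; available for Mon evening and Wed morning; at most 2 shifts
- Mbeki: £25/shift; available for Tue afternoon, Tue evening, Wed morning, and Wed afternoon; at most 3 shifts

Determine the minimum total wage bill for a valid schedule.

Mon evening can only be covered by Ghosh and Ibarra, so that assignment is forced.
Tue morning can only be covered by Ghosh and Yoon, so that assignment is forced.
Picking the cheapest available guard for each shift independently would cost £220, but that ignores the shift limits.
An optimal schedule: Mon evening→Ghosh+Ibarra, Tue morning→Yoon+Ghosh, Tue afternoon→Yoon, Tue evening→Yoon, Wed morning→Mbeki+Ghosh, Wed afternoon→Mbeki.
Total: 26 + 29 + 22 + 26 + 22 + 22 + 25 + 26 + 25 = £223.

£223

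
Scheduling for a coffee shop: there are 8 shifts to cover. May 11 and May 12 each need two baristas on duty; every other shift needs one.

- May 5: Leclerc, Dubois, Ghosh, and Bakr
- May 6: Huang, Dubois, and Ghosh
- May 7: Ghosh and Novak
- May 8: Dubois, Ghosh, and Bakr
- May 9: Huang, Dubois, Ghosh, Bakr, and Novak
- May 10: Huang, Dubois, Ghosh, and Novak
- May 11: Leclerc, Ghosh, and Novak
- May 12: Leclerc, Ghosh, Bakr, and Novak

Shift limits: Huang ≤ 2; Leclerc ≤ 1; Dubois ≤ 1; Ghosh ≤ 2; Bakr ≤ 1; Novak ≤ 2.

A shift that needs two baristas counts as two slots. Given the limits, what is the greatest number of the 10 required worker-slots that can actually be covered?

9

Total capacity across all baristas is 2+1+1+2+1+2 = 9, and 10 slots are needed, so at most 9 can be filled.
An assignment achieving 9: May 5→Bakr, May 6→Huang, May 7→Ghosh, May 8→Dubois, May 9→Novak, May 10→Huang, May 11→Leclerc+Ghosh, May 12→Novak.
Loads: Huang 2/2, Leclerc 1/1, Dubois 1/1, Ghosh 2/2, Bakr 1/1, Novak 2/2.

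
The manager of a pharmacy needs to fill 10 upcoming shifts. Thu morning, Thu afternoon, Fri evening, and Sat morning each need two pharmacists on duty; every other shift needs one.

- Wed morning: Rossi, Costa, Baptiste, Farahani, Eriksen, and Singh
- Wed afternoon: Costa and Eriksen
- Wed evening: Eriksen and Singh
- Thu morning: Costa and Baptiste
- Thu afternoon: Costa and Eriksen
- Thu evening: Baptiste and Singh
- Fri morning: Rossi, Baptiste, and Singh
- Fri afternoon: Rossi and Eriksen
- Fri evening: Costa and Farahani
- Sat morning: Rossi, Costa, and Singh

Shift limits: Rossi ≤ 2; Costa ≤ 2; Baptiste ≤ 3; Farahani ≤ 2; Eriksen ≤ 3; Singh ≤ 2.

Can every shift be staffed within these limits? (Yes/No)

Total capacity is 14 and 14 slots are needed, so capacity alone doesn't rule it out.
Shifts {Thu morning, Thu afternoon, Fri evening} need 6 worker-slots in total, but the pharmacists available for any of those shifts (Costa, Baptiste, Farahani, and Eriksen) can supply at most 5 among them. So no valid schedule exists.

No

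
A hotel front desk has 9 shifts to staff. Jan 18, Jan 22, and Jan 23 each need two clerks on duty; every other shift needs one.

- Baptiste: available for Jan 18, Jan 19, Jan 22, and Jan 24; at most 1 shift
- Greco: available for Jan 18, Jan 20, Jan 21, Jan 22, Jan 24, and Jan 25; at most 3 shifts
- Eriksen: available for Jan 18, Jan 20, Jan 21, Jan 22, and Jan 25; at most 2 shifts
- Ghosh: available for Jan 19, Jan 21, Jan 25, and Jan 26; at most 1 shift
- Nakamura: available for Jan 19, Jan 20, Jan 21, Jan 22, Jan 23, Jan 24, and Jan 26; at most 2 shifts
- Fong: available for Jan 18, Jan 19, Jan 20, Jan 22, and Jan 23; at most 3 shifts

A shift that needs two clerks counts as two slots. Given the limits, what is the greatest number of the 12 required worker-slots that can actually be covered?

12

Total capacity across all clerks is 1+3+2+1+2+3 = 12, and 12 slots are needed, so at most 12 can be filled.
An assignment achieving 12: Jan 18→Greco+Eriksen, Jan 19→Nakamura, Jan 20→Fong, Jan 21→Greco, Jan 22→Eriksen+Fong, Jan 23→Nakamura+Fong, Jan 24→Baptiste, Jan 25→Greco, Jan 26→Ghosh.
Loads: Baptiste 1/1, Greco 3/3, Eriksen 2/2, Ghosh 1/1, Nakamura 2/2, Fong 3/3.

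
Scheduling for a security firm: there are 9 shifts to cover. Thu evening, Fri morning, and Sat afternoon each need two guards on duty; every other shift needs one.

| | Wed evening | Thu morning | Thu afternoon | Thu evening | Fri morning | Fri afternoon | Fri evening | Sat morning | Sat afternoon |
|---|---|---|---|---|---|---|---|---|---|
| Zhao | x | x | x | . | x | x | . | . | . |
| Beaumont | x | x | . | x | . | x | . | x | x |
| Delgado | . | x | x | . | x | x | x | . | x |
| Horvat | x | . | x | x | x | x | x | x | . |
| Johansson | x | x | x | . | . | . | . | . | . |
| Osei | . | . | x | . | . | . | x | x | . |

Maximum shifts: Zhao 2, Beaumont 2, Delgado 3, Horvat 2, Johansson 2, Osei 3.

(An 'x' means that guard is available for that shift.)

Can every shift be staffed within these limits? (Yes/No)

Yes

Thu evening can only be covered by Beaumont and Horvat, so that assignment is forced.
Sat afternoon can only be covered by Beaumont and Delgado, so that assignment is forced.
One valid schedule: Wed evening→Johansson, Thu morning→Johansson, Thu afternoon→Osei, Thu evening→Beaumont+Horvat, Fri morning→Zhao+Delgado, Fri afternoon→Zhao, Fri evening→Delgado, Sat morning→Horvat, Sat afternoon→Beaumont+Delgado.
Loads: Zhao 2/2, Beaumont 2/2, Delgado 3/3, Horvat 2/2, Johansson 2/2, Osei 1/3 — all within limits.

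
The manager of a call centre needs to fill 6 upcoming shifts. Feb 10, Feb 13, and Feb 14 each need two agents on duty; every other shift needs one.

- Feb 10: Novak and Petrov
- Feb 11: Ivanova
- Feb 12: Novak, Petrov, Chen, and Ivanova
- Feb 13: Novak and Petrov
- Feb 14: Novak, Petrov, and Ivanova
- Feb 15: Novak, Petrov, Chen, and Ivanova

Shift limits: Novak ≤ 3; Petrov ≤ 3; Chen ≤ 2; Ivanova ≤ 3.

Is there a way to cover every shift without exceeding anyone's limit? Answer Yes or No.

Yes

Feb 10 can only be covered by Novak and Petrov, so that assignment is forced.
Feb 11 can only be covered by Ivanova, so that assignment is forced.
Feb 13 can only be covered by Novak and Petrov, so that assignment is forced.
One valid schedule: Feb 10→Novak+Petrov, Feb 11→Ivanova, Feb 12→Chen, Feb 13→Novak+Petrov, Feb 14→Novak+Petrov, Feb 15→Chen.
Loads: Novak 3/3, Petrov 3/3, Chen 2/2, Ivanova 1/3 — all within limits.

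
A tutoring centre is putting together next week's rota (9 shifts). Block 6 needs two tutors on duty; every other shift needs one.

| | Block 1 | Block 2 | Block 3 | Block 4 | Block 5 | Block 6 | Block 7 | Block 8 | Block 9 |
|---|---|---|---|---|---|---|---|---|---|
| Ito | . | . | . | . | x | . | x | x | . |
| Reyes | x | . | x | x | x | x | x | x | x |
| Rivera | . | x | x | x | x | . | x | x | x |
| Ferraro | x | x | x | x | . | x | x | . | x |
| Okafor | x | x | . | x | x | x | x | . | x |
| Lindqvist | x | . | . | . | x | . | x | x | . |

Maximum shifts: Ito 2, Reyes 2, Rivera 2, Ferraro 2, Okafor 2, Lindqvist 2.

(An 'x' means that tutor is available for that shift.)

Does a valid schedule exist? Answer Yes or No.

One valid schedule: Block 1→Ferraro, Block 2→Rivera, Block 3→Reyes, Block 4→Rivera, Block 5→Ito, Block 6→Reyes+Ferraro, Block 7→Okafor, Block 8→Ito, Block 9→Okafor.
Loads: Ito 2/2, Reyes 2/2, Rivera 2/2, Ferraro 2/2, Okafor 2/2, Lindqvist 0/2 — all within limits.

Yes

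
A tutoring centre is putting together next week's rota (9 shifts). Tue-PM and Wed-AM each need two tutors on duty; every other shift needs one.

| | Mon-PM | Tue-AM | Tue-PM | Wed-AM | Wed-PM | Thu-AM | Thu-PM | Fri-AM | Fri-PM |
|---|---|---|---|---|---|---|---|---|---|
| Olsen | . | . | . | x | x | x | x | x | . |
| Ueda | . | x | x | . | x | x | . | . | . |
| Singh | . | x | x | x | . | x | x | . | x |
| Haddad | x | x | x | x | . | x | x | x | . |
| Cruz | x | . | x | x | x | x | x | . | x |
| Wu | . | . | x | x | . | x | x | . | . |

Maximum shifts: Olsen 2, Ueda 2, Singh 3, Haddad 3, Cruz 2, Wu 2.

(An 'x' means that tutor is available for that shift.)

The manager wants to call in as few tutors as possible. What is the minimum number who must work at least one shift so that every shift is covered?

11 slots to fill and no one can take more than 3, so at least ⌈11/3⌉ = 4 tutors are needed.
Any 4 tutors together have capacity at most 3+3+2+2 = 10 < 11 slots, so 4 can never suffice.
Olsen, Ueda, Singh, Haddad, and Cruz alone can cover everything: Mon-PM→Haddad, Tue-AM→Ueda, Tue-PM→Singh+Haddad, Wed-AM→Haddad+Cruz, Wed-PM→Olsen, Thu-AM→Ueda, Thu-PM→Singh, Fri-AM→Olsen, Fri-PM→Singh.

5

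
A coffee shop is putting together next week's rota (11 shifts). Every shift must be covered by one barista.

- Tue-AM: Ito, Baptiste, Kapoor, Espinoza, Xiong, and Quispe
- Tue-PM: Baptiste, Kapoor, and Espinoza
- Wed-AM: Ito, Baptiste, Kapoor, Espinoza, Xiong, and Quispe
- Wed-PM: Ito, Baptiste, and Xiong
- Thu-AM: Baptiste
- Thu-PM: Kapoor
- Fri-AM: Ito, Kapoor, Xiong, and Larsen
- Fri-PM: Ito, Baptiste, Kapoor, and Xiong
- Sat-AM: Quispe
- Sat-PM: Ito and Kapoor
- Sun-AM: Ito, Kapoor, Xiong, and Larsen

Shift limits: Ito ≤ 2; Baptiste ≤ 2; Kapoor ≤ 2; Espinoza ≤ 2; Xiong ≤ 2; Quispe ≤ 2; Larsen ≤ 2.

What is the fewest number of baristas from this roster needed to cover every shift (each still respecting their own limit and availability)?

11 slots to fill and no one can take more than 2, so at least ⌈11/2⌉ = 6 baristas are needed.
Ito, Baptiste, Kapoor, Espinoza, Xiong, and Quispe alone can cover everything: Tue-AM→Espinoza, Tue-PM→Baptiste, Wed-AM→Espinoza, Wed-PM→Ito, Thu-AM→Baptiste, Thu-PM→Kapoor, Fri-AM→Kapoor, Fri-PM→Xiong, Sat-AM→Quispe, Sat-PM→Ito, Sun-AM→Xiong.

6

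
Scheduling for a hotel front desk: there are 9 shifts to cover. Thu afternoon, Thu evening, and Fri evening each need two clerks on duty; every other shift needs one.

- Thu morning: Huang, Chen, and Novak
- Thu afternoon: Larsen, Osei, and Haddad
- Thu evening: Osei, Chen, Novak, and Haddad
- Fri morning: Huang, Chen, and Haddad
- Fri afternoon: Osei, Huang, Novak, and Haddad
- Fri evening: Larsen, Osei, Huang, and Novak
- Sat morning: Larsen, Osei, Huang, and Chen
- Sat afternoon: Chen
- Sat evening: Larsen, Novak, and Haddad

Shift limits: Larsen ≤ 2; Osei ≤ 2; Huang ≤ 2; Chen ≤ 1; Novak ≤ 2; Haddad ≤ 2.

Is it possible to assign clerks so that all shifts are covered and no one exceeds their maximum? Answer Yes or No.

Total capacity is 2+2+2+1+2+2 = 11 but 12 worker-slots are needed — infeasible.

No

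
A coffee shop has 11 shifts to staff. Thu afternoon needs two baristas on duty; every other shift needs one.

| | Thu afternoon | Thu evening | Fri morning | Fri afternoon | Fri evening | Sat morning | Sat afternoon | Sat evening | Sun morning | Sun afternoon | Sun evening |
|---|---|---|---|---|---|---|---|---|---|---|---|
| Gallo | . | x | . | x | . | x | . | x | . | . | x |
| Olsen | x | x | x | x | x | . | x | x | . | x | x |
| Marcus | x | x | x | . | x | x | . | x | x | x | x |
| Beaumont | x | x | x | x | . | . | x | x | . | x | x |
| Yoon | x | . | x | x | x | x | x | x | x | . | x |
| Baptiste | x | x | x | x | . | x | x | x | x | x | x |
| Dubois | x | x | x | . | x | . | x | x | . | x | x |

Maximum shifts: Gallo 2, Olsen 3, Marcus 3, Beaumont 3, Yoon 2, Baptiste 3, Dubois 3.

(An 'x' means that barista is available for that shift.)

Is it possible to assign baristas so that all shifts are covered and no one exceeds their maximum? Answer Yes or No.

Yes

One valid schedule: Thu afternoon→Beaumont+Yoon, Thu evening→Marcus, Fri morning→Marcus, Fri afternoon→Gallo, Fri evening→Olsen, Sat morning→Gallo, Sat afternoon→Olsen, Sat evening→Beaumont, Sun morning→Marcus, Sun afternoon→Olsen, Sun evening→Beaumont.
Loads: Gallo 2/2, Olsen 3/3, Marcus 3/3, Beaumont 3/3, Yoon 1/2, Baptiste 0/3, Dubois 0/3 — all within limits.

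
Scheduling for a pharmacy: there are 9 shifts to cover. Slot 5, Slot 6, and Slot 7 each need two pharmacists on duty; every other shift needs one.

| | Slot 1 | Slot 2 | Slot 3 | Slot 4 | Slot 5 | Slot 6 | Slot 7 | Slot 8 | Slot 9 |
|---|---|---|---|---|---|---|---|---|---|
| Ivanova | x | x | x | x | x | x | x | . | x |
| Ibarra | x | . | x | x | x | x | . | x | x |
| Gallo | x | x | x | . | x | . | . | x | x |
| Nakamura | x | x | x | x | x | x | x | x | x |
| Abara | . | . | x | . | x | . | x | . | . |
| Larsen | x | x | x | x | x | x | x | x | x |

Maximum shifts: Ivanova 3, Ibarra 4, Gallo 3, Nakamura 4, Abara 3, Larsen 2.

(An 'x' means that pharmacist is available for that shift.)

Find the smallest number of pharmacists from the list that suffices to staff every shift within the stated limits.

4

12 slots to fill and no one can take more than 4, so at least ⌈12/4⌉ = 3 pharmacists are needed.
Any 3 pharmacists together have capacity at most 4+4+3 = 11 < 12 slots, so 3 can never suffice.
Ivanova, Ibarra, Gallo, and Nakamura alone can cover everything: Slot 1→Ibarra, Slot 2→Ivanova, Slot 3→Ibarra, Slot 4→Ivanova, Slot 5→Gallo+Nakamura, Slot 6→Ibarra+Nakamura, Slot 7→Ivanova+Nakamura, Slot 8→Ibarra, Slot 9→Gallo.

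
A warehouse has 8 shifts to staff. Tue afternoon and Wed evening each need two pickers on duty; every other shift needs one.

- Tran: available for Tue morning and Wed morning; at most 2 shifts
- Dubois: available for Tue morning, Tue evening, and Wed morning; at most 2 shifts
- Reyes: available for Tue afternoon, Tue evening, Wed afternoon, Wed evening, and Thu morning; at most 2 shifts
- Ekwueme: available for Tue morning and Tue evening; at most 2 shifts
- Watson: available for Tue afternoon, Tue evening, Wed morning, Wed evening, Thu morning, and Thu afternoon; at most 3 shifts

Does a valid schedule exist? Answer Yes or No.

Total capacity is 11 and 10 slots are needed, so capacity alone doesn't rule it out.
Shifts {Tue afternoon, Wed afternoon, Wed evening} need 5 worker-slots in total, but the pickers available for any of those shifts (Reyes and Watson) can supply at most 4 among them. So no valid schedule exists.

No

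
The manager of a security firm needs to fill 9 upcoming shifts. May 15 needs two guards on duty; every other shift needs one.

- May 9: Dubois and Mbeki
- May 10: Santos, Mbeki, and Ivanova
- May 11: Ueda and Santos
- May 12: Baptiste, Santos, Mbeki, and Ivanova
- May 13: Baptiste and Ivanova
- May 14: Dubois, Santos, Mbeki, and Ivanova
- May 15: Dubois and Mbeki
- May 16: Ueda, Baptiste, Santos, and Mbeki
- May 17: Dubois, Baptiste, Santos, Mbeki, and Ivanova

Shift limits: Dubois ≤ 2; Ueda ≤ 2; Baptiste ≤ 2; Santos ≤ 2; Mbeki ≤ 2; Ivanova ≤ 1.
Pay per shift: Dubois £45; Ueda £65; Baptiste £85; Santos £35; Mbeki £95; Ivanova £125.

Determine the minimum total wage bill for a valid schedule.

May 15 can only be covered by Dubois and Mbeki, so that assignment is forced.
Picking the cheapest available guard for each shift independently would cost £480, but that ignores the shift limits.
An optimal schedule: May 9→Dubois, May 10→Santos, May 11→Ueda, May 12→Baptiste, May 13→Baptiste, May 14→Santos, May 15→Dubois+Mbeki, May 16→Ueda, May 17→Mbeki.
Total: 45 + 35 + 65 + 85 + 85 + 35 + 45 + 95 + 65 + 95 = £650.

£650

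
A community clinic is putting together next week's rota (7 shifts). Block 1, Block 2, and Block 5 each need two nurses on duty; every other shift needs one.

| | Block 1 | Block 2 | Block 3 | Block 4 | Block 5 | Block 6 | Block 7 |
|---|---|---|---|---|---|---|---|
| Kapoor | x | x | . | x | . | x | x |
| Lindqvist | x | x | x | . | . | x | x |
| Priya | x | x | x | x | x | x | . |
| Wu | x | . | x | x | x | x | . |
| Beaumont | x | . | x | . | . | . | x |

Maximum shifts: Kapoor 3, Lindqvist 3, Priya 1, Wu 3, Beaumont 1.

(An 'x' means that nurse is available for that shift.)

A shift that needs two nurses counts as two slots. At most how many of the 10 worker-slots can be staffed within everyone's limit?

Total capacity across all nurses is 3+3+1+3+1 = 11, and 10 slots are needed, so at most 10 can be filled.
An assignment achieving 10: Block 1→Wu+Beaumont, Block 2→Kapoor+Lindqvist, Block 3→Lindqvist, Block 4→Kapoor, Block 5→Priya+Wu, Block 6→Lindqvist, Block 7→Kapoor.
Loads: Kapoor 3/3, Lindqvist 3/3, Priya 1/1, Wu 2/3, Beaumont 1/1.

10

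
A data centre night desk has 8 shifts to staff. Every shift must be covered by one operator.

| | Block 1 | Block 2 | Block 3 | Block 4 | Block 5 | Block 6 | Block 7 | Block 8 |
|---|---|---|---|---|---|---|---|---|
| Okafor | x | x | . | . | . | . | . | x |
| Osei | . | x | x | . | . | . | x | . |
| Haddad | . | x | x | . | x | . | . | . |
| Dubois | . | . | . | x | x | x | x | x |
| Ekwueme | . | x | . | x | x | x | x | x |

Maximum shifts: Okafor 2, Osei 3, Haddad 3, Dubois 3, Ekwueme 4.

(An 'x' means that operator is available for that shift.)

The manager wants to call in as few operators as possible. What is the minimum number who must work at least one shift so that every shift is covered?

8 slots to fill and no one can take more than 4, so at least ⌈8/4⌉ = 2 operators are needed.
Any 2 operators together have capacity at most 4+3 = 7 < 8 slots, so 2 can never suffice.
Okafor, Osei, and Dubois alone can cover everything: Block 1→Okafor, Block 2→Osei, Block 3→Osei, Block 4→Dubois, Block 5→Dubois, Block 6→Dubois, Block 7→Osei, Block 8→Okafor.

3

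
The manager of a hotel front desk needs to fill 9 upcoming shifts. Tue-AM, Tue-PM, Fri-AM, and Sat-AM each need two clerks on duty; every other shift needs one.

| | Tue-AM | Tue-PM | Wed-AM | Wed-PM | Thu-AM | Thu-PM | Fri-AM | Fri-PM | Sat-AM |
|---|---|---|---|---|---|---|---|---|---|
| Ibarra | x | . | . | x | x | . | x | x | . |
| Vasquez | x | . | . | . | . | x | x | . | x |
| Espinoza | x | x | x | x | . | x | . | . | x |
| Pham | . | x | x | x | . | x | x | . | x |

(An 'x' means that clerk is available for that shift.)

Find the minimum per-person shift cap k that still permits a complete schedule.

With 4 clerks and 13 worker-slots to fill, someone must work at least ⌈13/4⌉ = 4 shifts, so k ≥ 4.
k = 4 works: Tue-AM→Ibarra+Vasquez, Tue-PM→Espinoza+Pham, Wed-AM→Espinoza, Wed-PM→Ibarra, Thu-AM→Ibarra, Thu-PM→Vasquez, Fri-AM→Vasquez+Pham, Fri-PM→Ibarra, Sat-AM→Vasquez+Espinoza.
Loads: Ibarra 4, Vasquez 4, Espinoza 3, Pham 2 — all ≤ 4.

4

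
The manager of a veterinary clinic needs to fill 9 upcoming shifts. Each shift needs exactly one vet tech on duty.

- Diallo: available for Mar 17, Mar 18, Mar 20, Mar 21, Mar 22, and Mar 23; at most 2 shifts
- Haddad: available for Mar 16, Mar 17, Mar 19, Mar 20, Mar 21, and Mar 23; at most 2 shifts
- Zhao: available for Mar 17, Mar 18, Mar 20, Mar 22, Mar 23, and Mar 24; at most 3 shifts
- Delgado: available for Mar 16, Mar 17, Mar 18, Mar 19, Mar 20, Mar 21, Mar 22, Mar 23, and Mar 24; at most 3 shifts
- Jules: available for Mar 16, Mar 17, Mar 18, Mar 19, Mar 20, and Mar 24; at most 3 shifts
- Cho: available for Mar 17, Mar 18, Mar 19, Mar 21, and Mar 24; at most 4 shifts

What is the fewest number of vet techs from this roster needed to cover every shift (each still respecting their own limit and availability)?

3

9 slots to fill and no one can take more than 4, so at least ⌈9/4⌉ = 3 vet techs are needed.
Diallo, Delgado, and Cho alone can cover everything: Mar 16→Delgado, Mar 17→Cho, Mar 18→Cho, Mar 19→Delgado, Mar 20→Diallo, Mar 21→Cho, Mar 22→Diallo, Mar 23→Delgado, Mar 24→Cho.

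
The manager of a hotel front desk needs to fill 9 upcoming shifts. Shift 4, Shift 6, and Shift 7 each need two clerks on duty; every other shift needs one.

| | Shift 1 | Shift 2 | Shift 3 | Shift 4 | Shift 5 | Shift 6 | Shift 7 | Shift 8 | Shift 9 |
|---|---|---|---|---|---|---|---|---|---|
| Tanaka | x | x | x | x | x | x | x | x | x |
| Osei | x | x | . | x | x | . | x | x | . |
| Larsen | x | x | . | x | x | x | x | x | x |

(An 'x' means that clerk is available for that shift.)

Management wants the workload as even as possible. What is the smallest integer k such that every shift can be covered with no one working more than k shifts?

With 3 clerks and 12 worker-slots to fill, someone must work at least ⌈12/3⌉ = 4 shifts, so k ≥ 4.
k = 4 works: Shift 1→Tanaka, Shift 2→Osei, Shift 3→Tanaka, Shift 4→Osei+Larsen, Shift 5→Osei, Shift 6→Tanaka+Larsen, Shift 7→Osei+Larsen, Shift 8→Larsen, Shift 9→Tanaka.
Loads: Tanaka 4, Osei 4, Larsen 4 — all ≤ 4.

4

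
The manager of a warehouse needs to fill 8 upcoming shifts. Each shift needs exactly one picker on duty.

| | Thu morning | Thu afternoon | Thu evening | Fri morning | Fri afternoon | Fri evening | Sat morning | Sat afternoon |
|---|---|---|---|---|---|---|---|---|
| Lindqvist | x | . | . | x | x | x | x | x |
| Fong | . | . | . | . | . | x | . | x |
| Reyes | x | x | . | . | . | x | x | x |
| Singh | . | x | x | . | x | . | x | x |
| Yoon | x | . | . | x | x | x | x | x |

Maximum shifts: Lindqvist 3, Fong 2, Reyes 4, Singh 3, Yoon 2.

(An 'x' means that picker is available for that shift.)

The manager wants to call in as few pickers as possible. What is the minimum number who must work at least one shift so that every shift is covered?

3

8 slots to fill and no one can take more than 4, so at least ⌈8/4⌉ = 2 pickers are needed.
Any 2 pickers together have capacity at most 4+3 = 7 < 8 slots, so 2 can never suffice.
Lindqvist, Fong, and Singh alone can cover everything: Thu morning→Lindqvist, Thu afternoon→Singh, Thu evening→Singh, Fri morning→Lindqvist, Fri afternoon→Lindqvist, Fri evening→Fong, Sat morning→Singh, Sat afternoon→Fong.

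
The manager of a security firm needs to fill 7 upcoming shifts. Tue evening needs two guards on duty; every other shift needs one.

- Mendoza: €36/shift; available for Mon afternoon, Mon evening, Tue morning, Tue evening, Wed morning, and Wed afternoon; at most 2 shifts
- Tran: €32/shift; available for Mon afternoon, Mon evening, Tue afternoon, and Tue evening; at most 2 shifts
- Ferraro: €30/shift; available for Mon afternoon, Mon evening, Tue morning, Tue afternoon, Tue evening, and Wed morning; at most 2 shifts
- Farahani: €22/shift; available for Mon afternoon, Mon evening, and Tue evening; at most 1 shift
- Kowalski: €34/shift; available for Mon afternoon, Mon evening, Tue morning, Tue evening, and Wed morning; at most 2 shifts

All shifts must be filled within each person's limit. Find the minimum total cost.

Wed afternoon can only be covered by Mendoza, so that assignment is forced.
Picking the cheapest available guard for each shift independently would cost €222, but that ignores the shift limits.
An optimal schedule: Mon afternoon→Farahani, Mon evening→Tran, Tue morning→Ferraro, Tue afternoon→Ferraro, Tue evening→Tran+Kowalski, Wed morning→Kowalski, Wed afternoon→Mendoza.
Total: 22 + 32 + 30 + 30 + 32 + 34 + 34 + 36 = €250.

€250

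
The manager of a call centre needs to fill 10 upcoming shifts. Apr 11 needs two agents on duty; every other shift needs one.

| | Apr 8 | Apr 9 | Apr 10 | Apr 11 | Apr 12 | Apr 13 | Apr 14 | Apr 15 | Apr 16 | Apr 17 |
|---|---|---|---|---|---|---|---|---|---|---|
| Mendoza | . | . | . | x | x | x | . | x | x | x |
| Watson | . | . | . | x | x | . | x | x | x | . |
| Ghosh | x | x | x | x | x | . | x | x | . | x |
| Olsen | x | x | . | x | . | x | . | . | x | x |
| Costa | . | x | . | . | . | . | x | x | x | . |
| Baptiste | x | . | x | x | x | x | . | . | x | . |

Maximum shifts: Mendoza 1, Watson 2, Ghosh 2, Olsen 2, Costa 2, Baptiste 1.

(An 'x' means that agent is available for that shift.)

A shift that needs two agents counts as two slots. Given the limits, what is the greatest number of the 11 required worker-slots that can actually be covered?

Total capacity across all agents is 1+2+2+2+2+1 = 10, and 11 slots are needed, so at most 10 can be filled.
An assignment achieving 10: Apr 8→Ghosh, Apr 9→Olsen, Apr 10→Ghosh, Apr 11→Baptiste, Apr 12→Watson, Apr 13→Mendoza, Apr 14→Watson, Apr 15→Costa, Apr 16→Costa, Apr 17→Olsen.
Loads: Mendoza 1/1, Watson 2/2, Ghosh 2/2, Olsen 2/2, Costa 2/2, Baptiste 1/1.

10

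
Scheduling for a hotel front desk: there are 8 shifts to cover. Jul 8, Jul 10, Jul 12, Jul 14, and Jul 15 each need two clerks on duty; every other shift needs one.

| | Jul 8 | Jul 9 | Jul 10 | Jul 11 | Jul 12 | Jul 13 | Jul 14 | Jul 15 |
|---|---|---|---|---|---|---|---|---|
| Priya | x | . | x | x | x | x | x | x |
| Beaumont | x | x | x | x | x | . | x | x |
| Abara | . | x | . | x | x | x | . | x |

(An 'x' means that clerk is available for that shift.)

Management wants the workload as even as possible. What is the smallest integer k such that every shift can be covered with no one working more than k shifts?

With 3 clerks and 13 worker-slots to fill, someone must work at least ⌈13/3⌉ = 5 shifts, so k ≥ 5.
k = 5 works: Jul 8→Priya+Beaumont, Jul 9→Beaumont, Jul 10→Priya+Beaumont, Jul 11→Abara, Jul 12→Priya+Abara, Jul 13→Priya, Jul 14→Priya+Beaumont, Jul 15→Beaumont+Abara.
Loads: Priya 5, Beaumont 5, Abara 3 — all ≤ 5.

5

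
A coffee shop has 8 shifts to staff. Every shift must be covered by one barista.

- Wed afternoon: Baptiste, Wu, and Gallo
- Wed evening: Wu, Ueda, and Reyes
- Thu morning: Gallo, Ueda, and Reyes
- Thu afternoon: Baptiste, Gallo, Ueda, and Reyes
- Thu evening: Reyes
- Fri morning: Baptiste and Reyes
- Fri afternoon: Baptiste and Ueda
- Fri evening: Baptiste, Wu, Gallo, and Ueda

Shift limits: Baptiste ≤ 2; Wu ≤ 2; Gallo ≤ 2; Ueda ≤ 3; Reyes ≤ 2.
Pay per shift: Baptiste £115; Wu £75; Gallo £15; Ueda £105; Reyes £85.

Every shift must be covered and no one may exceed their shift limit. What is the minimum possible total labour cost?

Thu evening can only be covered by Reyes, so that assignment is forced.
Picking the cheapest available barista for each shift independently would cost £410, but that ignores the shift limits.
An optimal schedule: Wed afternoon→Gallo, Wed evening→Wu, Thu morning→Gallo, Thu afternoon→Ueda, Thu evening→Reyes, Fri morning→Reyes, Fri afternoon→Ueda, Fri evening→Wu.
Total: 15 + 75 + 15 + 105 + 85 + 85 + 105 + 75 = £560.

£560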